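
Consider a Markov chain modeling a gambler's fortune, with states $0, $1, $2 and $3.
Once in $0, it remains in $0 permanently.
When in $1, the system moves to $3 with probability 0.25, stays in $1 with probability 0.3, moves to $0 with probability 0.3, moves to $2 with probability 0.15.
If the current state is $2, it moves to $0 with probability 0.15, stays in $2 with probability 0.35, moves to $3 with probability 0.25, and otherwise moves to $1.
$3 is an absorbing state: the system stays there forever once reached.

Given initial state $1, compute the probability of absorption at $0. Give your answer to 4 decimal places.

Let h(s) be the probability of absorption at $0 starting from transient state s. Then h($0) = 1 and h($3) = 0. By first-step analysis:
h($1) = 0.3·1 + 0.3·h($1) + 0.15·h($2) + 0.25·0
h($2) = 0.15·1 + 0.25·h($1) + 0.35·h($2) + 0.25·0
Solving: h($1) = 0.5210, h($2) = 0.4311.
Starting from $1, the probability is 0.5210.

0.5210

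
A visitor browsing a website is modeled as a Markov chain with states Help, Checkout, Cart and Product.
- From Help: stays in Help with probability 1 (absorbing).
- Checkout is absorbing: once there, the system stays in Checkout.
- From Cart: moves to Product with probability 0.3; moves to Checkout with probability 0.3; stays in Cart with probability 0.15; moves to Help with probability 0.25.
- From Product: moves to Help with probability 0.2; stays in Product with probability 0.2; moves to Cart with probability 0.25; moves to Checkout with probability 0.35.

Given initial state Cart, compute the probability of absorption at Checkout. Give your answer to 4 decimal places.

0.5702

Let h(s) be the probability of absorption at Checkout starting from transient state s. Then h(Checkout) = 1 and h(Help) = 0. By first-step analysis:
h(Cart) = 0.25·0 + 0.3·1 + 0.15·h(Cart) + 0.3·h(Product)
h(Product) = 0.2·0 + 0.35·1 + 0.25·h(Cart) + 0.2·h(Product)
Solving: h(Cart) = 0.5702, h(Product) = 0.6157.
Starting from Cart, the probability is 0.5702.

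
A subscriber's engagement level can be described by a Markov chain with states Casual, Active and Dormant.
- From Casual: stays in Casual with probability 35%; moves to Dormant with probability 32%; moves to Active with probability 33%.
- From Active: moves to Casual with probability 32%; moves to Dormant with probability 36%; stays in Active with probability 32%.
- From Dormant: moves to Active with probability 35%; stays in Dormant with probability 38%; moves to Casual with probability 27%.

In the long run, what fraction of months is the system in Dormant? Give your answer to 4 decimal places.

0.3546

Let the stationary distribution be π with π = πP and π_1 + π_2 + π_3 = 1.
π_1 = 0.35·π_1 + 0.32·π_2 + 0.27·π_3
π_2 = 0.33·π_1 + 0.32·π_2 + 0.35·π_3
Solving with the normalization constraint gives π = (0.3116, 0.3338, 0.3546).
So the stationary probability of Dormant is 0.3546.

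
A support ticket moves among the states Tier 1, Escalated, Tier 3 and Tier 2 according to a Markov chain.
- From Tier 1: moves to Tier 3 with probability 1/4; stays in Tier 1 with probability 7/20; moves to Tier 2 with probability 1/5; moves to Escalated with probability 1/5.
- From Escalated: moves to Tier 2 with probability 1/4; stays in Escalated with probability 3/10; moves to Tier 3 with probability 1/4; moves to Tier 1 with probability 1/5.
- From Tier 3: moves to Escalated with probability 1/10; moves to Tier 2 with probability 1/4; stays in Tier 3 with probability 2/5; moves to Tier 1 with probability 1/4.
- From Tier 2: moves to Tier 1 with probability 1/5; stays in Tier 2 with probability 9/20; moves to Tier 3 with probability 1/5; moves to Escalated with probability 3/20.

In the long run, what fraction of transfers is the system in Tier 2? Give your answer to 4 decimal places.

Let the stationary distribution be π with π = πP and π_1 + π_2 + π_3 + π_4 = 1.
π_1 = 0.35·π_1 + 0.2·π_2 + 0.25·π_3 + 0.2·π_4
π_2 = 0.2·π_1 + 0.3·π_2 + 0.1·π_3 + 0.15·π_4
π_3 = 0.25·π_1 + 0.25·π_2 + 0.4·π_3 + 0.2·π_4
Solving with the normalization constraint gives π = (0.2516, 0.1750, 0.2767, 0.2968).
So the stationary probability of Tier 2 is 0.2968.

0.2968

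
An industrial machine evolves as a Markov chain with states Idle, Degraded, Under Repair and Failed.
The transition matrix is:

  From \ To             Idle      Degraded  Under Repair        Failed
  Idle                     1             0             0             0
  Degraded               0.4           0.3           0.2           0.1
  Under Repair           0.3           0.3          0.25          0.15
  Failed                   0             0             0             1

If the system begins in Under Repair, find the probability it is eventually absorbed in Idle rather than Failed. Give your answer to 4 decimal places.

0.7097

Let h(s) be the probability of absorption at Idle starting from transient state s. Then h(Idle) = 1 and h(Failed) = 0. By first-step analysis:
h(Degraded) = 0.4·1 + 0.3·h(Degraded) + 0.2·h(Under Repair) + 0.1·0
h(Under Repair) = 0.3·1 + 0.3·h(Degraded) + 0.25·h(Under Repair) + 0.15·0
Solving: h(Degraded) = 0.7742, h(Under Repair) = 0.7097.
Starting from Under Repair, the probability is 0.7097.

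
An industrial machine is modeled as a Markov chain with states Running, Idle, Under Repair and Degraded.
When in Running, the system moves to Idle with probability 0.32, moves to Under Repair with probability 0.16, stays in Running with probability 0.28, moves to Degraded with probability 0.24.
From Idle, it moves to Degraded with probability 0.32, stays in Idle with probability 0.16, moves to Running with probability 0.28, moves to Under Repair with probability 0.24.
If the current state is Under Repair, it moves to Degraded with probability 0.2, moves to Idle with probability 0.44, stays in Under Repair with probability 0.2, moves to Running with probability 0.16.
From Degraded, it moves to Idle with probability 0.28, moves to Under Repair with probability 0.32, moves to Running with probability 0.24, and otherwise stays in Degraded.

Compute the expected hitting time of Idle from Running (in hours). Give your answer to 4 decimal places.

Let t(s) be the expected number of hours to first reach Idle from state s, with t(Idle) = 0. Conditioning on the first hour:
t(Running) = 1 + 0.28·t(Running) + 0.16·t(Under Repair) + 0.24·t(Degraded)
t(Under Repair) = 1 + 0.16·t(Running) + 0.2·t(Under Repair) + 0.2·t(Degraded)
t(Degraded) = 1 + 0.24·t(Running) + 0.32·t(Under Repair) + 0.16·t(Degraded)
Solving: t(Running) = 2.9788, t(Under Repair) = 2.6042, t(Degraded) = 3.0336.
Expected hours from Running to Idle: 2.9788.

2.9788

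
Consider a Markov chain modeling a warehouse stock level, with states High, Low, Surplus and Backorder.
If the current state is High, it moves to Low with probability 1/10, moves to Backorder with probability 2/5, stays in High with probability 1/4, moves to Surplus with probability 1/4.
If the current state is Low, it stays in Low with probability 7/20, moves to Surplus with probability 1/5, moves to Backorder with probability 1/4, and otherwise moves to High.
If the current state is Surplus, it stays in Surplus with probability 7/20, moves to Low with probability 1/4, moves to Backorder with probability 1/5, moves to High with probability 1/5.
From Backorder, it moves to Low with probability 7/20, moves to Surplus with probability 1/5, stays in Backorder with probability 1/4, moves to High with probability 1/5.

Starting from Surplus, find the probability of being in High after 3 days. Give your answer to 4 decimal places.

0.2105

Propagate the distribution vector 3 days from Surplus.
After 0 days: (0.0000, 0.0000, 1.0000, 0.0000)
After 1 day: (0.2000, 0.2500, 0.3500, 0.2000)
After 2 days: (0.2100, 0.2650, 0.2625, 0.2625)
After 3 days: (0.2105, 0.2713, 0.2499, 0.2684)
P(in High after 3 days) = 0.2105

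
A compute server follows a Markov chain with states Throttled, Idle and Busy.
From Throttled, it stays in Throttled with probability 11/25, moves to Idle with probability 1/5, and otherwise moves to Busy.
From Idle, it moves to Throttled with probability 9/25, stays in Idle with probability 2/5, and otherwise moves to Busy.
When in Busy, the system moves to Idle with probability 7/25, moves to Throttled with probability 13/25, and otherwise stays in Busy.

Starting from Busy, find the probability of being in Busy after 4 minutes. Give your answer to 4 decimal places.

0.2818

Propagate the distribution vector 4 minutes from Busy.
After 0 minutes: (0.0000, 0.0000, 1.0000)
After 1 minute: (0.5200, 0.2800, 0.2000)
After 2 minutes: (0.4336, 0.2720, 0.2944)
After 3 minutes: (0.4418, 0.2780, 0.2803)
After 4 minutes: (0.4402, 0.2780, 0.2818)
P(in Busy after 4 minutes) = 0.2818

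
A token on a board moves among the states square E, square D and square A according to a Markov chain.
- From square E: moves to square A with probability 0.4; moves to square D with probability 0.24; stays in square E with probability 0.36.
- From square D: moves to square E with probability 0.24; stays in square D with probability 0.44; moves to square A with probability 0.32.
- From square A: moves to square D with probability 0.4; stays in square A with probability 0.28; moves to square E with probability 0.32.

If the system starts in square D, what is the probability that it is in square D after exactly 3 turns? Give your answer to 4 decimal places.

0.3681

Propagate the distribution vector 3 turns from square D.
After 0 turns: (0.0000, 1.0000, 0.0000)
After 1 turn: (0.2400, 0.4400, 0.3200)
After 2 turns: (0.2944, 0.3792, 0.3264)
After 3 turns: (0.3014, 0.3681, 0.3305)
P(in square D after 3 turns) = 0.3681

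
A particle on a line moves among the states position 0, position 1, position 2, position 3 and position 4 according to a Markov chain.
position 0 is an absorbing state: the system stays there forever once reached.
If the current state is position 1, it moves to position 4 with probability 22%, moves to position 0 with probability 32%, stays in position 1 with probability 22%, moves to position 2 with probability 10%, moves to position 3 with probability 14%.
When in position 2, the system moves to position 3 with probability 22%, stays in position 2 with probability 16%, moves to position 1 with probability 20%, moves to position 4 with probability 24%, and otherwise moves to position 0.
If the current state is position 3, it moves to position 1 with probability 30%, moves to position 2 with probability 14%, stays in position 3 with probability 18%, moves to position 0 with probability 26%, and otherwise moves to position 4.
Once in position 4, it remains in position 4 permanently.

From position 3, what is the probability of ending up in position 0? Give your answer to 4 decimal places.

0.6204

Let h(s) be the probability of absorption at position 0 starting from transient state s. Then h(position 0) = 1 and h(position 4) = 0. By first-step analysis:
h(position 1) = 0.32·1 + 0.22·h(position 1) + 0.1·h(position 2) + 0.14·h(position 3) + 0.22·0
h(position 2) = 0.18·1 + 0.2·h(position 1) + 0.16·h(position 2) + 0.22·h(position 3) + 0.24·0
h(position 3) = 0.26·1 + 0.3·h(position 1) + 0.14·h(position 2) + 0.18·h(position 3) + 0.12·0
Solving: h(position 1) = 0.5879, h(position 2) = 0.5167, h(position 3) = 0.6204.
Starting from position 3, the probability is 0.6204.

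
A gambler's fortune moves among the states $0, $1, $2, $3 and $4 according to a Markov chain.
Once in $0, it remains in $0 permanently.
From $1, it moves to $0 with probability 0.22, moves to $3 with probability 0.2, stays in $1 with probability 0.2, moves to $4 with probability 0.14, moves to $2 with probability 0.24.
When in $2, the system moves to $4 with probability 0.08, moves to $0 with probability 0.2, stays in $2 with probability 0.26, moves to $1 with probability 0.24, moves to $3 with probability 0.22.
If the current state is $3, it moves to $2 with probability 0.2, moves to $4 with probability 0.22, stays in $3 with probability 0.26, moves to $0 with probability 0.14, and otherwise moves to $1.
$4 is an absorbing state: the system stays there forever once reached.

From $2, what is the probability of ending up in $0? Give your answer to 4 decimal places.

Let h(s) be the probability of absorption at $0 starting from transient state s. Then h($0) = 1 and h($4) = 0. By first-step analysis:
h($1) = 0.22·1 + 0.2·h($1) + 0.24·h($2) + 0.2·h($3) + 0.14·0
h($2) = 0.2·1 + 0.24·h($1) + 0.26·h($2) + 0.22·h($3) + 0.08·0
h($3) = 0.14·1 + 0.18·h($1) + 0.2·h($2) + 0.26·h($3) + 0.22·0
Solving: h($1) = 0.5800, h($2) = 0.6052, h($3) = 0.4938.
Starting from $2, the probability is 0.6052.

0.6052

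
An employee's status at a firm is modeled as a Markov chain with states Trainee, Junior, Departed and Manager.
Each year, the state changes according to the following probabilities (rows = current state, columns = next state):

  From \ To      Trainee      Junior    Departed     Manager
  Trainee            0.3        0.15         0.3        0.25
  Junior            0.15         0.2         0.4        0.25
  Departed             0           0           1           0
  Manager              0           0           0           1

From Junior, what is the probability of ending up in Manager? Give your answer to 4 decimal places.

Let h(s) be the probability of absorption at Manager starting from transient state s. Then h(Manager) = 1 and h(Departed) = 0. By first-step analysis:
h(Trainee) = 0.3·h(Trainee) + 0.15·h(Junior) + 0.3·0 + 0.25·1
h(Junior) = 0.15·h(Trainee) + 0.2·h(Junior) + 0.4·0 + 0.25·1
Solving: h(Trainee) = 0.4419, h(Junior) = 0.3953.
Starting from Junior, the probability is 0.3953.

0.3953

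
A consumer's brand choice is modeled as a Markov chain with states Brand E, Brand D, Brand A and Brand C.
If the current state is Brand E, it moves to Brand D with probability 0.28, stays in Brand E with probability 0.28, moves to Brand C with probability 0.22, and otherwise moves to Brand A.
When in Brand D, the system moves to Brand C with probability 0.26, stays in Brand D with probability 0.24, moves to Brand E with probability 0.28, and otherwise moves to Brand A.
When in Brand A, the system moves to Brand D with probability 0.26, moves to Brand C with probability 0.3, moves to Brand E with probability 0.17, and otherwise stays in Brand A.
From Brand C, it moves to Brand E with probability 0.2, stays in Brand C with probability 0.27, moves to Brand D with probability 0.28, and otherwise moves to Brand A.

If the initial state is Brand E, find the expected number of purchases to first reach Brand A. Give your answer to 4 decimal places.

4.3997

Let t(s) be the expected number of purchases to first reach Brand A from state s, with t(Brand A) = 0. Conditioning on the first purchase:
t(Brand E) = 1 + 0.28·t(Brand E) + 0.28·t(Brand D) + 0.22·t(Brand C)
t(Brand D) = 1 + 0.28·t(Brand E) + 0.24·t(Brand D) + 0.26·t(Brand C)
t(Brand C) = 1 + 0.2·t(Brand E) + 0.28·t(Brand D) + 0.27·t(Brand C)
Solving: t(Brand E) = 4.3997, t(Brand D) = 4.3944, t(Brand C) = 4.2608.
Expected purchases from Brand E to Brand A: 4.3997.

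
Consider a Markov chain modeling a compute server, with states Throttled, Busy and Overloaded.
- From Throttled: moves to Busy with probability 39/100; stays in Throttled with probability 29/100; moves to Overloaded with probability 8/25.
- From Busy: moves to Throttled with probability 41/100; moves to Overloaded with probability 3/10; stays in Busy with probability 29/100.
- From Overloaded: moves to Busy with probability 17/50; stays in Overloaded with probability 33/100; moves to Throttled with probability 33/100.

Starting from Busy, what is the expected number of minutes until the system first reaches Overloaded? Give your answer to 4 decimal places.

Let t(s) be the expected number of minutes to first reach Overloaded from state s, with t(Overloaded) = 0. Conditioning on the first minute:
t(Throttled) = 1 + 0.29·t(Throttled) + 0.39·t(Busy)
t(Busy) = 1 + 0.41·t(Throttled) + 0.29·t(Busy)
Solving: t(Throttled) = 3.1958, t(Busy) = 3.2539.
Expected minutes from Busy to Overloaded: 3.2539.

3.2539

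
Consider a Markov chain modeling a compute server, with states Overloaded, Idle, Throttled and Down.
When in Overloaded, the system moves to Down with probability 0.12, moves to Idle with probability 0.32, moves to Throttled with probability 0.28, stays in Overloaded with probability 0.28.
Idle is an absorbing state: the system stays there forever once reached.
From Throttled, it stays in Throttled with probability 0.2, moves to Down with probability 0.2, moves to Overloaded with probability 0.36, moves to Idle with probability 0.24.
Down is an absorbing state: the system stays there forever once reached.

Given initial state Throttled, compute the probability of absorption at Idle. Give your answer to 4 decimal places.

0.6061

Let h(s) be the probability of absorption at Idle starting from transient state s. Then h(Idle) = 1 and h(Down) = 0. By first-step analysis:
h(Overloaded) = 0.28·h(Overloaded) + 0.32·1 + 0.28·h(Throttled) + 0.12·0
h(Throttled) = 0.36·h(Overloaded) + 0.24·1 + 0.2·h(Throttled) + 0.2·0
Solving: h(Overloaded) = 0.6801, h(Throttled) = 0.6061.
Starting from Throttled, the probability is 0.6061.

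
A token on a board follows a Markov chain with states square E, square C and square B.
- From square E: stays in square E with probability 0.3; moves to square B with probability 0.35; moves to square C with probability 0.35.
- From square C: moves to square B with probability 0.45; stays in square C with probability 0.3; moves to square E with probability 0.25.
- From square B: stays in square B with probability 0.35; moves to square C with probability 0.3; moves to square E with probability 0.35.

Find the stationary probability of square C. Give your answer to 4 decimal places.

0.3152

Let the stationary distribution be π with π = πP and π_1 + π_2 + π_3 = 1.
π_1 = 0.3·π_1 + 0.25·π_2 + 0.35·π_3
π_2 = 0.35·π_1 + 0.3·π_2 + 0.3·π_3
Solving with the normalization constraint gives π = (0.3033, 0.3152, 0.3815).
So the stationary probability of square C is 0.3152.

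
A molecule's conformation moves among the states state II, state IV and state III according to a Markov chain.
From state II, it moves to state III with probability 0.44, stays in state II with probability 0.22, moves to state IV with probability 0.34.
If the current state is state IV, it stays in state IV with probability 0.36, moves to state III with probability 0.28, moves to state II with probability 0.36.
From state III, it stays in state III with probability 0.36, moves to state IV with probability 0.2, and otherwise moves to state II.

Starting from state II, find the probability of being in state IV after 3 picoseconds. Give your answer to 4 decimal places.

Propagate the distribution vector 3 picoseconds from state II.
After 0 picoseconds: (1.0000, 0.0000, 0.0000)
After 1 picosecond: (0.2200, 0.3400, 0.4400)
After 2 picoseconds: (0.3644, 0.2852, 0.3504)
After 3 picoseconds: (0.3370, 0.2966, 0.3663)
P(in state IV after 3 picoseconds) = 0.2966

0.2966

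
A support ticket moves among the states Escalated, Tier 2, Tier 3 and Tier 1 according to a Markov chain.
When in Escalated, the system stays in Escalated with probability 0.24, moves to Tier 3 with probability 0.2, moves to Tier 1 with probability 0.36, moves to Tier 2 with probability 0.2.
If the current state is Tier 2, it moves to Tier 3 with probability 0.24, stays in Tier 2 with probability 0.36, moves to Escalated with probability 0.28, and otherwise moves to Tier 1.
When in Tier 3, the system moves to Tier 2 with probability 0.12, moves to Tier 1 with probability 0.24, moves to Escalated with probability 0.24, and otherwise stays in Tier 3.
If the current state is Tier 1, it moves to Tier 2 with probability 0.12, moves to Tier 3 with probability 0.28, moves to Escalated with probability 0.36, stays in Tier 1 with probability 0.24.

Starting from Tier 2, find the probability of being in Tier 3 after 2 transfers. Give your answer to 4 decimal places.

Propagate the distribution vector 2 transfers from Tier 2.
After 0 transfers: (0.0000, 1.0000, 0.0000, 0.0000)
After 1 transfer: (0.2800, 0.3600, 0.2400, 0.1200)
After 2 transfers: (0.2688, 0.2288, 0.2720, 0.2304)
P(in Tier 3 after 2 transfers) = 0.2720

0.2720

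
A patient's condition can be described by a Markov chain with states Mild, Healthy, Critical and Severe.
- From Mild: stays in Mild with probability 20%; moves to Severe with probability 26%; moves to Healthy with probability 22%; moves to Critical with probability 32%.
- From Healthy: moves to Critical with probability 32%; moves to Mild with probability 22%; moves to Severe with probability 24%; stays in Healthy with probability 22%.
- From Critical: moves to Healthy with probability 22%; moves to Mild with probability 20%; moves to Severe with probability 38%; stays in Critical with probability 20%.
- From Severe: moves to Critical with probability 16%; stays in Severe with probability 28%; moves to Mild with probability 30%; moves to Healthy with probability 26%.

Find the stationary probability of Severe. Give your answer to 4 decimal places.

0.2905

Let the stationary distribution be π with π = πP and π_1 + π_2 + π_3 + π_4 = 1.
π_1 = 0.2·π_1 + 0.22·π_2 + 0.2·π_3 + 0.3·π_4
π_2 = 0.22·π_1 + 0.22·π_2 + 0.22·π_3 + 0.26·π_4
π_3 = 0.32·π_1 + 0.32·π_2 + 0.2·π_3 + 0.16·π_4
Solving with the normalization constraint gives π = (0.2337, 0.2316, 0.2442, 0.2905).
So the stationary probability of Severe is 0.2905.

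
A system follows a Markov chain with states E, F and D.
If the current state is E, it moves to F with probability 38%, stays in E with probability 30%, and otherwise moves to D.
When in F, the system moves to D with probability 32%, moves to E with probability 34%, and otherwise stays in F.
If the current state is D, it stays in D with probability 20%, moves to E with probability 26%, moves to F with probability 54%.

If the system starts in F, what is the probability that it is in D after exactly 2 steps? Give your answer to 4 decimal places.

0.2816

Sum over the intermediate state after 1 step:
P = P(F→E)·P(E→D) + P(F→F)·P(F→D) + P(F→D)·P(D→D)
  = 0.34×0.32 + 0.34×0.32 + 0.32×0.2
  = 0.1088 + 0.1088 + 0.0640 = 0.2816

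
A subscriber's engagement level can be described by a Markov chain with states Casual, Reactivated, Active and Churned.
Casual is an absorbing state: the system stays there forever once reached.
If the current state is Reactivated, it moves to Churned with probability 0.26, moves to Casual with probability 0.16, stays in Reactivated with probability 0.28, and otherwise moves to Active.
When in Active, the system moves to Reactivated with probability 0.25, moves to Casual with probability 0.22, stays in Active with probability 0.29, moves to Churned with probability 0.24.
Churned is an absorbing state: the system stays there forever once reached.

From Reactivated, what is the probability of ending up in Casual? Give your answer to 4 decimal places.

Let h(s) be the probability of absorption at Casual starting from transient state s. Then h(Casual) = 1 and h(Churned) = 0. By first-step analysis:
h(Reactivated) = 0.16·1 + 0.28·h(Reactivated) + 0.3·h(Active) + 0.26·0
h(Active) = 0.22·1 + 0.25·h(Reactivated) + 0.29·h(Active) + 0.24·0
Solving: h(Reactivated) = 0.4117, h(Active) = 0.4548.
Starting from Reactivated, the probability is 0.4117.

0.4117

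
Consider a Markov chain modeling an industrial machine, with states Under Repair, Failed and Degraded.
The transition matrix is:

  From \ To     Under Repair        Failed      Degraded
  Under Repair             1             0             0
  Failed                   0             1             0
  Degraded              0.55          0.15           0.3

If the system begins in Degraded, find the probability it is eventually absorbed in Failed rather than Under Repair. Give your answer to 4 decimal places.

Let h(s) be the probability of absorption at Failed starting from transient state s. Then h(Failed) = 1 and h(Under Repair) = 0. By first-step analysis:
h(Degraded) = 0.55·0 + 0.15·1 + 0.3·h(Degraded)
Solving: h(Degraded) = 0.2143.
Starting from Degraded, the probability is 0.2143.

0.2143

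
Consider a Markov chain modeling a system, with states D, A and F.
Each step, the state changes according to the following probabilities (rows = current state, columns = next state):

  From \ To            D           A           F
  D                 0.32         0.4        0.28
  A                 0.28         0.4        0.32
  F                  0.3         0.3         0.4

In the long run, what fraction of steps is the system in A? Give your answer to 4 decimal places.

0.3665

Let the stationary distribution be π with π = πP and π_1 + π_2 + π_3 = 1.
π_1 = 0.32·π_1 + 0.28·π_2 + 0.3·π_3
π_2 = 0.4·π_1 + 0.4·π_2 + 0.3·π_3
Solving with the normalization constraint gives π = (0.2986, 0.3665, 0.3348).
So the stationary probability of A is 0.3665.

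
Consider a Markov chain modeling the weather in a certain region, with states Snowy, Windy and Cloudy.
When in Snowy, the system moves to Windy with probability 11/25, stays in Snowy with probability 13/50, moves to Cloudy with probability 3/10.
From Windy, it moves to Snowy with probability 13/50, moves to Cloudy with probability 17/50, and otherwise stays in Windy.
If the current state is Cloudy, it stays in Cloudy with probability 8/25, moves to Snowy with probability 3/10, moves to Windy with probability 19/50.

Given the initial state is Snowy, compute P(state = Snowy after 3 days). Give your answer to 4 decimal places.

0.2729

Propagate the distribution vector 3 days from Snowy.
After 0 days: (1.0000, 0.0000, 0.0000)
After 1 day: (0.2600, 0.4400, 0.3000)
After 2 days: (0.2720, 0.4044, 0.3236)
After 3 days: (0.2729, 0.4044, 0.3226)
P(in Snowy after 3 days) = 0.2729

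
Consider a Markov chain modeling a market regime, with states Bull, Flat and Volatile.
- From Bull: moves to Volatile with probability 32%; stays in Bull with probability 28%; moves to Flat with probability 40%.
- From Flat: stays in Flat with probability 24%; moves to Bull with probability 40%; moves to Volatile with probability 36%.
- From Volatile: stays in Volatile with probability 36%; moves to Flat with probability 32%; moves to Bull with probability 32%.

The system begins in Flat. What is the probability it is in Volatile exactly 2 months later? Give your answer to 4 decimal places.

0.3440

Sum over the intermediate state after 1 month:
P = P(Flat→Bull)·P(Bull→Volatile) + P(Flat→Flat)·P(Flat→Volatile) + P(Flat→Volatile)·P(Volatile→Volatile)
  = 0.4×0.32 + 0.24×0.36 + 0.36×0.36
  = 0.1280 + 0.0864 + 0.1296 = 0.3440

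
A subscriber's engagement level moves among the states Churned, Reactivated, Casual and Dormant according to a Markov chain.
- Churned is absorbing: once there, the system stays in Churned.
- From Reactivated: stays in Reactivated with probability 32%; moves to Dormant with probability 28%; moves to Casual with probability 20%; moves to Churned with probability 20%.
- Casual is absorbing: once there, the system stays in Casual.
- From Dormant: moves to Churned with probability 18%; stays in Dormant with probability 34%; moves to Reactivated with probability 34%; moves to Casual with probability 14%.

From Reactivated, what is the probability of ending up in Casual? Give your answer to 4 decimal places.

Let h(s) be the probability of absorption at Casual starting from transient state s. Then h(Casual) = 1 and h(Churned) = 0. By first-step analysis:
h(Reactivated) = 0.2·0 + 0.32·h(Reactivated) + 0.2·1 + 0.28·h(Dormant)
h(Dormant) = 0.18·0 + 0.34·h(Reactivated) + 0.14·1 + 0.34·h(Dormant)
Solving: h(Reactivated) = 0.4842, h(Dormant) = 0.4615.
Starting from Reactivated, the probability is 0.4842.

0.4842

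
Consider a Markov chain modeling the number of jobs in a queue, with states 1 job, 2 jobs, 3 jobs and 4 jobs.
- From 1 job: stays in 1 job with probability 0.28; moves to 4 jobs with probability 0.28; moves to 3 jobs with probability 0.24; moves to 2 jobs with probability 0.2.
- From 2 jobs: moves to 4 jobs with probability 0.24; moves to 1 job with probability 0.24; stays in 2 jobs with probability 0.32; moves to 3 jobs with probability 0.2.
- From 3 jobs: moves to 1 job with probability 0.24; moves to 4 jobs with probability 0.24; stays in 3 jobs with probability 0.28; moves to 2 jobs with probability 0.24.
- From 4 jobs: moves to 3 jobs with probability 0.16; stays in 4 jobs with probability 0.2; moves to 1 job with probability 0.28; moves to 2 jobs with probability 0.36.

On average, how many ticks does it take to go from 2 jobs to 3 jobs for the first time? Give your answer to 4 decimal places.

Let t(s) be the expected number of ticks to first reach 3 jobs from state s, with t(3 jobs) = 0. Conditioning on the first tick:
t(1 job) = 1 + 0.28·t(1 job) + 0.2·t(2 jobs) + 0.28·t(4 jobs)
t(2 jobs) = 1 + 0.24·t(1 job) + 0.32·t(2 jobs) + 0.24·t(4 jobs)
t(4 jobs) = 1 + 0.28·t(1 job) + 0.36·t(2 jobs) + 0.2·t(4 jobs)
Solving: t(1 job) = 4.7809, t(2 jobs) = 4.9808, t(4 jobs) = 5.1647.
Expected ticks from 2 jobs to 3 jobs: 4.9808.

4.9808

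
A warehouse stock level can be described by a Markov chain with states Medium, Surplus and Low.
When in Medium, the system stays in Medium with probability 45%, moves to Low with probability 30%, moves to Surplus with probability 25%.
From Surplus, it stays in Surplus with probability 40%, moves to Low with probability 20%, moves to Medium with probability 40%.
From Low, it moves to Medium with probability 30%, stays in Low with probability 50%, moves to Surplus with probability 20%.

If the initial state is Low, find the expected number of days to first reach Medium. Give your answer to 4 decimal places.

3.0769

Let t(s) be the expected number of days to first reach Medium from state s, with t(Medium) = 0. Conditioning on the first day:
t(Surplus) = 1 + 0.4·t(Surplus) + 0.2·t(Low)
t(Low) = 1 + 0.2·t(Surplus) + 0.5·t(Low)
Solving: t(Surplus) = 2.6923, t(Low) = 3.0769.
Expected days from Low to Medium: 3.0769.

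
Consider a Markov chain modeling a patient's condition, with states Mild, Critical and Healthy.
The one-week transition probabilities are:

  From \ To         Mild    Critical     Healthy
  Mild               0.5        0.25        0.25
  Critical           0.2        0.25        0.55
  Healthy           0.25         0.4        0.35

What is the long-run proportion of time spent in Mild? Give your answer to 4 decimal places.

Let the stationary distribution be π with π = πP and π_1 + π_2 + π_3 = 1.
π_1 = 0.5·π_1 + 0.2·π_2 + 0.25·π_3
π_2 = 0.25·π_1 + 0.25·π_2 + 0.4·π_3
Solving with the normalization constraint gives π = (0.3129, 0.3070, 0.3801).
So the stationary probability of Mild is 0.3129.

0.3129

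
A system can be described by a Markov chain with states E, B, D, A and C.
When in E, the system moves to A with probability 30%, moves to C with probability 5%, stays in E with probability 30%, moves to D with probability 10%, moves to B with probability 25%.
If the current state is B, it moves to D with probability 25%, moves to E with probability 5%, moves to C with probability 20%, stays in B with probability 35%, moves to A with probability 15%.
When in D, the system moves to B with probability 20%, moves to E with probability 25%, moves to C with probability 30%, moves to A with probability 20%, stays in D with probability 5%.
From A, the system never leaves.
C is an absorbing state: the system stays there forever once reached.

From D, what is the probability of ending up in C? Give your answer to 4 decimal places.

0.5160

Let h(s) be the probability of absorption at C starting from transient state s. Then h(C) = 1 and h(A) = 0. By first-step analysis:
h(E) = 0.3·h(E) + 0.25·h(B) + 0.1·h(D) + 0.3·0 + 0.05·1
h(B) = 0.05·h(E) + 0.35·h(B) + 0.25·h(D) + 0.15·0 + 0.2·1
h(D) = 0.25·h(E) + 0.2·h(B) + 0.05·h(D) + 0.2·0 + 0.3·1
Solving: h(E) = 0.3351, h(B) = 0.5319, h(D) = 0.5160.
Starting from D, the probability is 0.5160.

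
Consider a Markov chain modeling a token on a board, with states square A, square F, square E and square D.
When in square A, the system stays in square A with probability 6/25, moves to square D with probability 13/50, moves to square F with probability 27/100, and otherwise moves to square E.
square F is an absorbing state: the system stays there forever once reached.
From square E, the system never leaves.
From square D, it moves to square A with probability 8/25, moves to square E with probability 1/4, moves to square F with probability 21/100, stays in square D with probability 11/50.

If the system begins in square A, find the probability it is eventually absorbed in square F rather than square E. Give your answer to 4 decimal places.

0.5204

Let h(s) be the probability of absorption at square F starting from transient state s. Then h(square F) = 1 and h(square E) = 0. By first-step analysis:
h(square A) = 0.24·h(square A) + 0.27·1 + 0.23·0 + 0.26·h(square D)
h(square D) = 0.32·h(square A) + 0.21·1 + 0.25·0 + 0.22·h(square D)
Solving: h(square A) = 0.5204, h(square D) = 0.4827.
Starting from square A, the probability is 0.5204.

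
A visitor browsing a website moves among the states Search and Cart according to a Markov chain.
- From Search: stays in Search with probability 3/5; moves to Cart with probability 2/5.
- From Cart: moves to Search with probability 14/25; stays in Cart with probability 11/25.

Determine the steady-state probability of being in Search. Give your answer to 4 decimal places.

0.5833

Let the stationary distribution be π with π = πP and π_1 + π_2 = 1.
π_1 = 0.6·π_1 + 0.56·π_2
Solving with the normalization constraint gives π = (0.5833, 0.4167).
So the stationary probability of Search is 0.5833.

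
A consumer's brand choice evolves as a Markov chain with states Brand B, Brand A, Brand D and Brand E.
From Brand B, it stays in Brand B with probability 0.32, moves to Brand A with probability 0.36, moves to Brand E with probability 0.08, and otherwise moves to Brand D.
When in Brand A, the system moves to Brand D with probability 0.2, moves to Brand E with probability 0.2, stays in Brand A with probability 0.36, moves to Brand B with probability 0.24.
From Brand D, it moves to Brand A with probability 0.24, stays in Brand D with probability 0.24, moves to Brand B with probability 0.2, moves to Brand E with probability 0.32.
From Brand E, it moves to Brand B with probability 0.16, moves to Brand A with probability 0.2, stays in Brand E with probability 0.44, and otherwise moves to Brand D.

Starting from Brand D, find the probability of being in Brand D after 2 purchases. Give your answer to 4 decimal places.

Propagate the distribution vector 2 purchases from Brand D.
After 0 purchases: (0.0000, 0.0000, 1.0000, 0.0000)
After 1 purchase: (0.2000, 0.2400, 0.2400, 0.3200)
After 2 purchases: (0.2208, 0.2800, 0.2176, 0.2816)
P(in Brand D after 2 purchases) = 0.2176

0.2176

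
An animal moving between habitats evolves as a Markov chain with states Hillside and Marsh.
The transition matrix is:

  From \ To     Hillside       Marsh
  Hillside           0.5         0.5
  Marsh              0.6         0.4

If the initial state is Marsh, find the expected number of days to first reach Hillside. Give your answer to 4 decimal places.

1.6667

Let t(s) be the expected number of days to first reach Hillside from state s, with t(Hillside) = 0. Conditioning on the first day:
t(Marsh) = 1 + 0.4·t(Marsh)
Solving: t(Marsh) = 1.6667.
Expected days from Marsh to Hillside: 1.6667.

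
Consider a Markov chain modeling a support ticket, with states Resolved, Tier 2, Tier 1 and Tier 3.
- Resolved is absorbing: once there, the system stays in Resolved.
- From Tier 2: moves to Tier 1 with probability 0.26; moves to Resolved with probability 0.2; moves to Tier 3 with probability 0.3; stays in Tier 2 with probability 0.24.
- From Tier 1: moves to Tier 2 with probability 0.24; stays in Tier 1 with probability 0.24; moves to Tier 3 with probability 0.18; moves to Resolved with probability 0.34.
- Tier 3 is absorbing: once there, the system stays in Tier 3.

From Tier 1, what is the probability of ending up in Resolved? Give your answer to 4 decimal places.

0.5947

Let h(s) be the probability of absorption at Resolved starting from transient state s. Then h(Resolved) = 1 and h(Tier 3) = 0. By first-step analysis:
h(Tier 2) = 0.2·1 + 0.24·h(Tier 2) + 0.26·h(Tier 1) + 0.3·0
h(Tier 1) = 0.34·1 + 0.24·h(Tier 2) + 0.24·h(Tier 1) + 0.18·0
Solving: h(Tier 2) = 0.4666, h(Tier 1) = 0.5947.
Starting from Tier 1, the probability is 0.5947.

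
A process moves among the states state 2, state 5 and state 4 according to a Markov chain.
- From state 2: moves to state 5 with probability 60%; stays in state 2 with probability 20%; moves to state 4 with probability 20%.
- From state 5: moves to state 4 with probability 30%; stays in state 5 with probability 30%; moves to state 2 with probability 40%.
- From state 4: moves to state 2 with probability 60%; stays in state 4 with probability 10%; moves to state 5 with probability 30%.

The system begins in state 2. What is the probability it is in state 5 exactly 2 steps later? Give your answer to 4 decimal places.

0.3600

Sum over the intermediate state after 1 step:
P = P(state 2→state 2)·P(state 2→state 5) + P(state 2→state 5)·P(state 5→state 5) + P(state 2→state 4)·P(state 4→state 5)
  = 0.2×0.6 + 0.6×0.3 + 0.2×0.3
  = 0.1200 + 0.1800 + 0.0600 = 0.3600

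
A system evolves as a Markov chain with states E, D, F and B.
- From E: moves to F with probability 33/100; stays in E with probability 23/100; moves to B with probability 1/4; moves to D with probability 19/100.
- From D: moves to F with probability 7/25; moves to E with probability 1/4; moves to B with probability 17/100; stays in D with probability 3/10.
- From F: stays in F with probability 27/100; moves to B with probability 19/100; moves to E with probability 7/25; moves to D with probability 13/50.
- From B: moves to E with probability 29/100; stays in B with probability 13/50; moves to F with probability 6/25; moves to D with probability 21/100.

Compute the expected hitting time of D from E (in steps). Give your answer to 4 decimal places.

4.6491

Let t(s) be the expected number of steps to first reach D from state s, with t(D) = 0. Conditioning on the first step:
t(E) = 1 + 0.23·t(E) + 0.33·t(F) + 0.25·t(B)
t(F) = 1 + 0.28·t(E) + 0.27·t(F) + 0.19·t(B)
t(B) = 1 + 0.29·t(E) + 0.24·t(F) + 0.26·t(B)
Solving: t(E) = 4.6491, t(F) = 4.3459, t(B) = 4.5828.
Expected steps from E to D: 4.6491.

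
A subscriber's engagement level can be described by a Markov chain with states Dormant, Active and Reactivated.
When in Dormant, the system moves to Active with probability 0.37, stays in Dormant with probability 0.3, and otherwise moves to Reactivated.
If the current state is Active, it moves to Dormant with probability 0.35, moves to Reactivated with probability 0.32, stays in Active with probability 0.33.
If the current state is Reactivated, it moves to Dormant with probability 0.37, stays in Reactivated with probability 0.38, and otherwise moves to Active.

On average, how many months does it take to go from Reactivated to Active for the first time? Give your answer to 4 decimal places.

3.4306

Let t(s) be the expected number of months to first reach Active from state s, with t(Active) = 0. Conditioning on the first month:
t(Dormant) = 1 + 0.3·t(Dormant) + 0.33·t(Reactivated)
t(Reactivated) = 1 + 0.37·t(Dormant) + 0.38·t(Reactivated)
Solving: t(Dormant) = 3.0458, t(Reactivated) = 3.4306.
Expected months from Reactivated to Active: 3.4306.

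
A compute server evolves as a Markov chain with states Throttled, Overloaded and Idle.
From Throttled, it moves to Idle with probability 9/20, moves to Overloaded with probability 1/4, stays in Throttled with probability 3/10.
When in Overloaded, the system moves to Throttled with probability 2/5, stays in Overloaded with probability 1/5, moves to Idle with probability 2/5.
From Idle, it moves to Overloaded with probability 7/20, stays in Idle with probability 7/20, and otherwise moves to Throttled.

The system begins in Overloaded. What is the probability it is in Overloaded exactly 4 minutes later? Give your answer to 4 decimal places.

0.2758

Propagate the distribution vector 4 minutes from Overloaded.
After 0 minutes: (0.0000, 1.0000, 0.0000)
After 1 minute: (0.4000, 0.2000, 0.4000)
After 2 minutes: (0.3200, 0.2800, 0.4000)
After 3 minutes: (0.3280, 0.2760, 0.3960)
After 4 minutes: (0.3276, 0.2758, 0.3966)
P(in Overloaded after 4 minutes) = 0.2758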